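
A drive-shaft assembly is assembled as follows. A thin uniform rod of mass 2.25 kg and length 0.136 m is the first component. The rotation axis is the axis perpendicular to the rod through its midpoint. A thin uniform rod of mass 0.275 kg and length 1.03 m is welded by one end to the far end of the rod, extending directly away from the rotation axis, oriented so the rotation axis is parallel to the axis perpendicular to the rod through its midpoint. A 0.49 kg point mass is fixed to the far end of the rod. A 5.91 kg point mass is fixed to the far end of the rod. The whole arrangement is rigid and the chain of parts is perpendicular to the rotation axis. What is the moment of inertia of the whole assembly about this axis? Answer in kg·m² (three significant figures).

Thin rod: I_cm = (1/12)ML² = (1/12)(2.25)(0.136)² = 0.003468 kg·m²; axis through the centre, so I = 0.003468 kg·m².
Thin rod: I_cm = (1/12)ML² = (1/12)(0.275)(1.03)² = 0.024312 kg·m²; centre at d = 0.068 + 0.515 = 0.583 m, so I = I_cm + Md² gives I = 0.024312 + (0.275)(0.583)² = 0.11778 kg·m².
Point mass: I_cm = 0; centre at d = 0.068 + 0.515 + 0.515 = 1.098 m, so I = I_cm + Md² gives I = 0 + (0.49)(1.098)² = 0.59075 kg·m².
Point mass: I_cm = 0; centre at d = 0.068 + 0.515 + 0.515 = 1.098 m, so I = I_cm + Md² gives I = 0 + (5.91)(1.098)² = 7.1251 kg·m².
Total I = 0.003468 + 0.11778 + 0.59075 + 7.1251 = 7.8371 kg·m².

7.84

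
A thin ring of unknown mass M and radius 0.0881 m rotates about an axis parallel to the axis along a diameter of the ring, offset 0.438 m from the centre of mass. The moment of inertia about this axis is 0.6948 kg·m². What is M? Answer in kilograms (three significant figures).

I = I_cm + Md² = (1/2)MR² + Md² = M·[0.5·(0.0881)² + (0.438)²] = M·0.19572.
So M = 0.6948 / 0.19572 = 3.5499 kg.

3.55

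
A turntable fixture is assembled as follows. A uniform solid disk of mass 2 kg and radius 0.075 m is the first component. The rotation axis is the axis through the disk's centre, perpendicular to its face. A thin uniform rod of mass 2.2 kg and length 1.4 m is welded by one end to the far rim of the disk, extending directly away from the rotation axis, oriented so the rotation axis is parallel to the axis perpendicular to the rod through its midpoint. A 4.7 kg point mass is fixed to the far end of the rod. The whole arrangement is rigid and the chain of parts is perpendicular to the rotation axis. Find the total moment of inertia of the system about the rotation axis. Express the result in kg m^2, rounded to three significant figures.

11.9

Solid disk: I_cm = (1/2)MR² = (1/2)(2)(0.075)² = 0.005625 kg m^2; axis through the centre, so I = 0.005625 kg m^2.
Thin rod: I_cm = (1/12)ML² = (1/12)(2.2)(1.4)² = 0.35933 kg m^2; centre at d = 0.075 + 0.7 = 0.775 m, so I = I_cm + Md² gives I = 0.35933 + (2.2)(0.775)² = 1.6807 kg m^2.
Point mass: I_cm = 0; centre at d = 0.075 + 0.7 + 0.7 = 1.475 m, so I = I_cm + Md² gives I = 0 + (4.7)(1.475)² = 10.225 kg m^2.
Total I = 0.005625 + 1.6807 + 10.225 = 11.912 kg m^2.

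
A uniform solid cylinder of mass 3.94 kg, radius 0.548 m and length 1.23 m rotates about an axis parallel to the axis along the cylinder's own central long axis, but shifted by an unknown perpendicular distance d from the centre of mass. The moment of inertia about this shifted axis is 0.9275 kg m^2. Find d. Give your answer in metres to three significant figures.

0.292

About the centre-of-mass axis, I_cm = (1/2)MR² = (1/2)(3.94)(0.548)² = 0.5916 kg m^2.
Parallel axis theorem: I = I_cm + Md², so Md² = 0.9275 − 0.5916 = 0.3359 kg m^2.
d = √(0.3359 / 3.94) = 0.29198 m.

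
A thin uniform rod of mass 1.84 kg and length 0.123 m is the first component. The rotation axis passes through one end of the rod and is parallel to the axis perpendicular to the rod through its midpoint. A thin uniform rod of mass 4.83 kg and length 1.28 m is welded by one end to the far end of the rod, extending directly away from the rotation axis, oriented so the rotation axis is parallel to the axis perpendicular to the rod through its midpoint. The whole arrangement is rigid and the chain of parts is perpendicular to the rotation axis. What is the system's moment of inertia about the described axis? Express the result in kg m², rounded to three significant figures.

3.48

Thin rod: I_cm = (1/12)ML² = (1/12)(1.84)(0.123)² = 0.0023198 kg m²; centre at d = 0.0615 m, so I = I_cm + Md² gives I = 0.0023198 + (1.84)(0.0615)² = 0.0092791 kg m².
Thin rod: I_cm = (1/12)ML² = (1/12)(4.83)(1.28)² = 0.65946 kg m²; centre at d = 0.0615 + 0.0615 + 0.64 = 0.763 m, so I = I_cm + Md² gives I = 0.65946 + (4.83)(0.763)² = 3.4713 kg m².
Total I = 0.0092791 + 3.4713 = 3.4806 kg m².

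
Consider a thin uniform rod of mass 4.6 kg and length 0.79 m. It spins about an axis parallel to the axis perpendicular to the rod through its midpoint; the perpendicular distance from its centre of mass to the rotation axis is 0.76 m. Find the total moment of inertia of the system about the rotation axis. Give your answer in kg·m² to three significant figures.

I_cm = (1/12)ML² = (1/12)(4.6)(0.79)² = 0.23924 kg·m²; centre at d = 0.76 m, so the parallel axis theorem gives I = 0.23924 + (4.6)(0.76)² = 2.8962 kg·m².

2.90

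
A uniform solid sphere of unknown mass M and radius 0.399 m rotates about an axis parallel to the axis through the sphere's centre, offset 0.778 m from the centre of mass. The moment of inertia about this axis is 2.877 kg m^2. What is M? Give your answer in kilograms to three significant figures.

4.30

I = I_cm + Md² = (2/5)MR² + Md² = M·[0.4·(0.399)² + (0.778)²] = M·0.66896.
So M = 2.877 / 0.66896 = 4.3007 kg.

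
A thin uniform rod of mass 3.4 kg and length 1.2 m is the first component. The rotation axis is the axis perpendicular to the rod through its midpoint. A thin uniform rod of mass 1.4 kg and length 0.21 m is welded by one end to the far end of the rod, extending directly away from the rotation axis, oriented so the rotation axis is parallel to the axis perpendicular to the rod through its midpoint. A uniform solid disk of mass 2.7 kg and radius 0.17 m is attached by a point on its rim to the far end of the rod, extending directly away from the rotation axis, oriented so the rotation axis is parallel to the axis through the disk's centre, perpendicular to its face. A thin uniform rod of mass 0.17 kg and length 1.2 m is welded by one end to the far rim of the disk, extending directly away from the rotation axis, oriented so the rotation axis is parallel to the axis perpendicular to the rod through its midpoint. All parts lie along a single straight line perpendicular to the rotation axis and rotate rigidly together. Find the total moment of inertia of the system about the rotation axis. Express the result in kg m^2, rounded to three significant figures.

Thin rod: I_cm = (1/12)ML² = (1/12)(3.4)(1.2)² = 0.408 kg m^2; axis through the centre, so I = 0.408 kg m^2.
Thin rod: I_cm = (1/12)ML² = (1/12)(1.4)(0.21)² = 0.005145 kg m^2; centre at d = 0.6 + 0.105 = 0.705 m, so the parallel axis theorem gives I = 0.005145 + (1.4)(0.705)² = 0.70098 kg m^2.
Solid disk: I_cm = (1/2)MR² = (1/2)(2.7)(0.17)² = 0.039015 kg m^2; centre at d = 0.6 + 0.105 + 0.105 + 0.17 = 0.98 m, so the parallel axis theorem gives I = 0.039015 + (2.7)(0.98)² = 2.6321 kg m^2.
Thin rod: I_cm = (1/12)ML² = (1/12)(0.17)(1.2)² = 0.0204 kg m^2; centre at d = 0.6 + 0.105 + 0.105 + 0.17 + 0.17 + 0.6 = 1.75 m, so the parallel axis theorem gives I = 0.0204 + (0.17)(1.75)² = 0.54102 kg m^2.
Total I = 0.408 + 0.70098 + 2.6321 + 0.54102 = 4.2821 kg m^2.

4.28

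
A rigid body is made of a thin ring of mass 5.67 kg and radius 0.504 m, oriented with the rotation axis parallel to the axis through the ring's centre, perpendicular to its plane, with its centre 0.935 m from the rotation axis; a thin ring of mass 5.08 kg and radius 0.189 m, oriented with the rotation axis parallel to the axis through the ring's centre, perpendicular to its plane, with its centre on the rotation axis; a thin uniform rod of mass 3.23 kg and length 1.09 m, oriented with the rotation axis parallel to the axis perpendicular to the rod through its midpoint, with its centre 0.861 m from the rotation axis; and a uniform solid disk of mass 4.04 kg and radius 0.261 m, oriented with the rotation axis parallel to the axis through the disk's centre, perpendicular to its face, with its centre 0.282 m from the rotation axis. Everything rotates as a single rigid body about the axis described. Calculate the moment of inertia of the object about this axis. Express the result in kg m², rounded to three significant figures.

Thin ring: I_cm = MR² = (5.67)(0.504)² = 1.4403 kg m²; centre at d = 0.935 m, so I = I_cm + Md² gives I = 1.4403 + (5.67)(0.935)² = 6.3971 kg m².
Thin ring: I_cm = MR² = (5.08)(0.189)² = 0.18146 kg m²; axis through the centre, so I = 0.18146 kg m².
Thin rod: I_cm = (1/12)ML² = (1/12)(3.23)(1.09)² = 0.3198 kg m²; centre at d = 0.861 m, so I = I_cm + Md² gives I = 0.3198 + (3.23)(0.861)² = 2.7143 kg m².
Solid disk: I_cm = (1/2)MR² = (1/2)(4.04)(0.261)² = 0.1376 kg m²; centre at d = 0.282 m, so I = I_cm + Md² gives I = 0.1376 + (4.04)(0.282)² = 0.45888 kg m².
Total I = 6.3971 + 0.18146 + 2.7143 + 0.45888 = 9.7517 kg m².

9.75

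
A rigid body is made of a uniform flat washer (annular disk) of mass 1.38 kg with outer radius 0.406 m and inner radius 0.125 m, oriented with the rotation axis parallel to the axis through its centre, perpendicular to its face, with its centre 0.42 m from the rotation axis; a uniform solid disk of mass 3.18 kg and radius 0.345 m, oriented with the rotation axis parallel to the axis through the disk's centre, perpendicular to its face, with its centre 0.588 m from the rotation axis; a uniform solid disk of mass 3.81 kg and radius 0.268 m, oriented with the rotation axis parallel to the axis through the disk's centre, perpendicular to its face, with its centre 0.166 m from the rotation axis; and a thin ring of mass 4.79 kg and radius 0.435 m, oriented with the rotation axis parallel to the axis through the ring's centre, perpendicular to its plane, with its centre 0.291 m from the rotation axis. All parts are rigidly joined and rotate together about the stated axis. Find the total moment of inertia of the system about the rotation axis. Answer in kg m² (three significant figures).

3.21

Annular disk: I_cm = (1/2)M(R²+r²) = (1/2)(1.38)[(0.406)² + (0.125)²] = 0.12452 kg m²; centre at d = 0.42 m, so I = I_cm + Md² gives I = 0.12452 + (1.38)(0.42)² = 0.36795 kg m².
Solid disk: I_cm = (1/2)MR² = (1/2)(3.18)(0.345)² = 0.18925 kg m²; centre at d = 0.588 m, so I = I_cm + Md² gives I = 0.18925 + (3.18)(0.588)² = 1.2887 kg m².
Solid disk: I_cm = (1/2)MR² = (1/2)(3.81)(0.268)² = 0.13682 kg m²; centre at d = 0.166 m, so I = I_cm + Md² gives I = 0.13682 + (3.81)(0.166)² = 0.24181 kg m².
Thin ring: I_cm = MR² = (4.79)(0.435)² = 0.90639 kg m²; centre at d = 0.291 m, so I = I_cm + Md² gives I = 0.90639 + (4.79)(0.291)² = 1.312 kg m².
Total I = 0.36795 + 1.2887 + 0.24181 + 1.312 = 3.2105 kg m².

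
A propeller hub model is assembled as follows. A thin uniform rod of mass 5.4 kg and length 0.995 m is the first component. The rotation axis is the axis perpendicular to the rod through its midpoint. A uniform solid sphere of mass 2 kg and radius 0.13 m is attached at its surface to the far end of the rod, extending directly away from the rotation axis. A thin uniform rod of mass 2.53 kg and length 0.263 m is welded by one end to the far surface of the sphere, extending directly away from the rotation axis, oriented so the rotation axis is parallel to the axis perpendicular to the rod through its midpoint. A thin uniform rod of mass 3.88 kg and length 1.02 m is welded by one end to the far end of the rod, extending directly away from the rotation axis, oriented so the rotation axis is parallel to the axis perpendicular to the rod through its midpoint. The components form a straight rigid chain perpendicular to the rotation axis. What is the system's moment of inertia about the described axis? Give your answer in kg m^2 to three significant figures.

Thin rod: I_cm = (1/12)ML² = (1/12)(5.4)(0.995)² = 0.44551 kg m^2; axis through the centre, so I = 0.44551 kg m^2.
Solid sphere: I_cm = (2/5)MR² = (2/5)(2)(0.13)² = 0.01352 kg m^2; centre at d = 0.4975 + 0.13 = 0.6275 m, so I = I_cm + Md² gives I = 0.01352 + (2)(0.6275)² = 0.80103 kg m^2.
Thin rod: I_cm = (1/12)ML² = (1/12)(2.53)(0.263)² = 0.014583 kg m^2; centre at d = 0.4975 + 0.13 + 0.13 + 0.1315 = 0.889 m, so I = I_cm + Md² gives I = 0.014583 + (2.53)(0.889)² = 2.0141 kg m^2.
Thin rod: I_cm = (1/12)ML² = (1/12)(3.88)(1.02)² = 0.3364 kg m^2; centre at d = 0.4975 + 0.13 + 0.13 + 0.1315 + 0.1315 + 0.51 = 1.5305 m, so I = I_cm + Md² gives I = 0.3364 + (3.88)(1.5305)² = 9.425 kg m^2.
Total I = 0.44551 + 0.80103 + 2.0141 + 9.425 = 12.686 kg m^2.

12.7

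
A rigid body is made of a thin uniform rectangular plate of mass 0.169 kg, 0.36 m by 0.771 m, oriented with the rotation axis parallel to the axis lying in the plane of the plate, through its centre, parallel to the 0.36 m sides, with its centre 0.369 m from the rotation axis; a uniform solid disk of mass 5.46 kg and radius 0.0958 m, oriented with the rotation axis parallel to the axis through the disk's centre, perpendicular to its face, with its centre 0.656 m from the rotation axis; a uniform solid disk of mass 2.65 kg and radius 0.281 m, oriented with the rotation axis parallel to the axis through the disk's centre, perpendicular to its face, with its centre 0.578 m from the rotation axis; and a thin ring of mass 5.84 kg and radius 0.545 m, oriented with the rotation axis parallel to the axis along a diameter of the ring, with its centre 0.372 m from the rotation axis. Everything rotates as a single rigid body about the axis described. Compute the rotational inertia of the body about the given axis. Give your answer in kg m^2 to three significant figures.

5.07

Rectangular plate: I_cm = (1/12)Mb² = (1/12)(0.169)(0.771)² = 0.0083717 kg m^2; centre at d = 0.369 m, so I = I_cm + Md² gives I = 0.0083717 + (0.169)(0.369)² = 0.031383 kg m^2.
Solid disk: I_cm = (1/2)MR² = (1/2)(5.46)(0.0958)² = 0.025055 kg m^2; centre at d = 0.656 m, so I = I_cm + Md² gives I = 0.025055 + (5.46)(0.656)² = 2.3747 kg m^2.
Solid disk: I_cm = (1/2)MR² = (1/2)(2.65)(0.281)² = 0.10462 kg m^2; centre at d = 0.578 m, so I = I_cm + Md² gives I = 0.10462 + (2.65)(0.578)² = 0.98995 kg m^2.
Thin ring: I_cm = (1/2)MR² = (1/2)(5.84)(0.545)² = 0.86731 kg m^2; centre at d = 0.372 m, so I = I_cm + Md² gives I = 0.86731 + (5.84)(0.372)² = 1.6755 kg m^2.
Total I = 0.031383 + 2.3747 + 0.98995 + 1.6755 = 5.0715 kg m^2.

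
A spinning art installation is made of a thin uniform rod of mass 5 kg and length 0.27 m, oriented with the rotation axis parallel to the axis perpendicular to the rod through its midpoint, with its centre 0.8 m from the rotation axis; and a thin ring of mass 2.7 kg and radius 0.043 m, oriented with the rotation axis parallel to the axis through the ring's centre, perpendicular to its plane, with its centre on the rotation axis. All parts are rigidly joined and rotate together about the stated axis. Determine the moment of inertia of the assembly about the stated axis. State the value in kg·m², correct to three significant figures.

3.24

Thin rod: I_cm = (1/12)ML² = (1/12)(5)(0.27)² = 0.030375 kg·m²; centre at d = 0.8 m, so the parallel axis theorem gives I = 0.030375 + (5)(0.8)² = 3.2304 kg·m².
Thin ring: I_cm = MR² = (2.7)(0.043)² = 0.0049923 kg·m²; axis through the centre, so I = 0.0049923 kg·m².
Total I = 3.2304 + 0.0049923 = 3.2354 kg·m².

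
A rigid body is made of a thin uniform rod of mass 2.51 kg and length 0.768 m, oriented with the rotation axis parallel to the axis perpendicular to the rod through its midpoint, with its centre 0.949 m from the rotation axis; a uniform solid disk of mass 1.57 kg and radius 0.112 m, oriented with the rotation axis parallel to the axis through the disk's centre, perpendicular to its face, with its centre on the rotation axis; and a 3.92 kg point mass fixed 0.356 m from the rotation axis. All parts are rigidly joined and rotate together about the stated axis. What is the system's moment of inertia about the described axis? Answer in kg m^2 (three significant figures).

2.89

Thin rod: I_cm = (1/12)ML² = (1/12)(2.51)(0.768)² = 0.12337 kg m^2; centre at d = 0.949 m, so I = I_cm + Md² gives I = 0.12337 + (2.51)(0.949)² = 2.3839 kg m^2.
Solid disk: I_cm = (1/2)MR² = (1/2)(1.57)(0.112)² = 0.009847 kg m^2; axis through the centre, so I = 0.009847 kg m^2.
Point mass: I_cm = 0; centre at d = 0.356 m, so I = I_cm + Md² gives I = 0 + (3.92)(0.356)² = 0.49681 kg m^2.
Total I = 2.3839 + 0.009847 + 0.49681 = 2.8905 kg m^2.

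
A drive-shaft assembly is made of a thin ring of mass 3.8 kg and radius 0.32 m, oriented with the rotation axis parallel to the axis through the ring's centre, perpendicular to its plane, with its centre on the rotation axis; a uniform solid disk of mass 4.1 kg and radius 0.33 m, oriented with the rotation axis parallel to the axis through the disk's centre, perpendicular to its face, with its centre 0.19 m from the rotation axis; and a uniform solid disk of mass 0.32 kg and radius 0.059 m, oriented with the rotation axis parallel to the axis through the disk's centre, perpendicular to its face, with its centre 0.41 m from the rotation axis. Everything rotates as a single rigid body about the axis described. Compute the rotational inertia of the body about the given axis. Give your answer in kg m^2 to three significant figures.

0.815

Thin ring: I_cm = MR² = (3.8)(0.32)² = 0.38912 kg m^2; axis through the centre, so I = 0.38912 kg m^2.
Solid disk: I_cm = (1/2)MR² = (1/2)(4.1)(0.33)² = 0.22324 kg m^2; centre at d = 0.19 m, so I = I_cm + Md² gives I = 0.22324 + (4.1)(0.19)² = 0.37126 kg m^2.
Solid disk: I_cm = (1/2)MR² = (1/2)(0.32)(0.059)² = 0.00055696 kg m^2; centre at d = 0.41 m, so I = I_cm + Md² gives I = 0.00055696 + (0.32)(0.41)² = 0.054349 kg m^2.
Total I = 0.38912 + 0.37126 + 0.054349 = 0.81472 kg m^2.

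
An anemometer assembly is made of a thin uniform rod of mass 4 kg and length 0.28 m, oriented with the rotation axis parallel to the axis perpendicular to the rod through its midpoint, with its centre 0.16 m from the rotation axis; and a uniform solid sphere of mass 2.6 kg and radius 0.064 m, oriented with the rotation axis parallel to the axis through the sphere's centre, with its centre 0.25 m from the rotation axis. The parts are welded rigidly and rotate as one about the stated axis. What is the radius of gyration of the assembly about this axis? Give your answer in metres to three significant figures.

Thin rod: I_cm = (1/12)ML² = (1/12)(4)(0.28)² = 0.026133 kg m^2; centre at d = 0.16 m, so I = I_cm + Md² gives I = 0.026133 + (4)(0.16)² = 0.12853 kg m^2.
Solid sphere: I_cm = (2/5)MR² = (2/5)(2.6)(0.064)² = 0.0042598 kg m^2; centre at d = 0.25 m, so I = I_cm + Md² gives I = 0.0042598 + (2.6)(0.25)² = 0.16676 kg m^2.
Total I = 0.29529 kg m^2; total mass M = 6.6 kg.
k = √(I/M) = √(0.29529/6.6) = 0.21152 m.

0.212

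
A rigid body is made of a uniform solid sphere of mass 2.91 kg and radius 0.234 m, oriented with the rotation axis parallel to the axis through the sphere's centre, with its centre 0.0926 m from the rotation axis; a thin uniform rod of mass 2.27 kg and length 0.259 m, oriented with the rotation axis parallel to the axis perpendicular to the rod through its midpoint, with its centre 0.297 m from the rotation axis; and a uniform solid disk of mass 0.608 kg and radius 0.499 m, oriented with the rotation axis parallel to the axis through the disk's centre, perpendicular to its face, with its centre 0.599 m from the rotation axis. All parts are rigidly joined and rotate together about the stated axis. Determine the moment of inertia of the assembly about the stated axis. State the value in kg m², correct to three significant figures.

Solid sphere: I_cm = (2/5)MR² = (2/5)(2.91)(0.234)² = 0.063736 kg m²; centre at d = 0.0926 m, so the parallel axis theorem gives I = 0.063736 + (2.91)(0.0926)² = 0.088689 kg m².
Thin rod: I_cm = (1/12)ML² = (1/12)(2.27)(0.259)² = 0.012689 kg m²; centre at d = 0.297 m, so the parallel axis theorem gives I = 0.012689 + (2.27)(0.297)² = 0.21292 kg m².
Solid disk: I_cm = (1/2)MR² = (1/2)(0.608)(0.499)² = 0.075696 kg m²; centre at d = 0.599 m, so the parallel axis theorem gives I = 0.075696 + (0.608)(0.599)² = 0.29385 kg m².
Total I = 0.088689 + 0.21292 + 0.29385 = 0.59546 kg m².

0.595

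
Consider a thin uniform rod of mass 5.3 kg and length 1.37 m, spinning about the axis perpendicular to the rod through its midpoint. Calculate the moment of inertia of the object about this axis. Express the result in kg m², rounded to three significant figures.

0.829

I_cm = (1/12)ML² = (1/12)(5.3)(1.37)² = 0.82896 kg m²; axis through the centre, so I = 0.82896 kg m².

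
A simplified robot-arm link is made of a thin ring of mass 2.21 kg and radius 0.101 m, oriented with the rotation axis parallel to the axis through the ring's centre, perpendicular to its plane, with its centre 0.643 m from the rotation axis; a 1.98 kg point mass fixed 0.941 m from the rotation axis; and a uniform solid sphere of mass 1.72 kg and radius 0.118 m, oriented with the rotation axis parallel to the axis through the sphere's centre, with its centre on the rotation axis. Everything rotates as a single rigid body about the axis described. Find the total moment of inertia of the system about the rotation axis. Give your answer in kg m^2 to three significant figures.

2.70

Thin ring: I_cm = MR² = (2.21)(0.101)² = 0.022544 kg m^2; centre at d = 0.643 m, so I = I_cm + Md² gives I = 0.022544 + (2.21)(0.643)² = 0.93627 kg m^2.
Point mass: I_cm = 0; centre at d = 0.941 m, so I = I_cm + Md² gives I = 0 + (1.98)(0.941)² = 1.7533 kg m^2.
Solid sphere: I_cm = (2/5)MR² = (2/5)(1.72)(0.118)² = 0.0095797 kg m^2; axis through the centre, so I = 0.0095797 kg m^2.
Total I = 0.93627 + 1.7533 + 0.0095797 = 2.6991 kg m^2.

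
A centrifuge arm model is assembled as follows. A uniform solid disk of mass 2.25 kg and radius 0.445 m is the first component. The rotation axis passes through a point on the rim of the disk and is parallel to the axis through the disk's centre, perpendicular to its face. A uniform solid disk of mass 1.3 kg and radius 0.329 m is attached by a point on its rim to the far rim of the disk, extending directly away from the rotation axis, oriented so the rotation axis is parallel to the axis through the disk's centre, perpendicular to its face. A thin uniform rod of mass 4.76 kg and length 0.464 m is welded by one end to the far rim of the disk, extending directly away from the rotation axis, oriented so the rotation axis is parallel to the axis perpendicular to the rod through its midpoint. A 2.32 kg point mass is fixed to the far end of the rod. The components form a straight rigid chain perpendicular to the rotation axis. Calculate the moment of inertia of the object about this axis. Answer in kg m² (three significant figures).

27.2

Solid disk: I_cm = (1/2)MR² = (1/2)(2.25)(0.445)² = 0.22278 kg m²; centre at d = 0.445 m, so the parallel axis theorem gives I = 0.22278 + (2.25)(0.445)² = 0.66833 kg m².
Solid disk: I_cm = (1/2)MR² = (1/2)(1.3)(0.329)² = 0.070357 kg m²; centre at d = 0.445 + 0.445 + 0.329 = 1.219 m, so the parallel axis theorem gives I = 0.070357 + (1.3)(1.219)² = 2.0021 kg m².
Thin rod: I_cm = (1/12)ML² = (1/12)(4.76)(0.464)² = 0.085401 kg m²; centre at d = 0.445 + 0.445 + 0.329 + 0.329 + 0.232 = 1.78 m, so the parallel axis theorem gives I = 0.085401 + (4.76)(1.78)² = 15.167 kg m².
Point mass: I_cm = 0; centre at d = 0.445 + 0.445 + 0.329 + 0.329 + 0.232 + 0.232 = 2.012 m, so the parallel axis theorem gives I = 0 + (2.32)(2.012)² = 9.3917 kg m².
Total I = 0.66833 + 2.0021 + 15.167 + 9.3917 = 27.229 kg m².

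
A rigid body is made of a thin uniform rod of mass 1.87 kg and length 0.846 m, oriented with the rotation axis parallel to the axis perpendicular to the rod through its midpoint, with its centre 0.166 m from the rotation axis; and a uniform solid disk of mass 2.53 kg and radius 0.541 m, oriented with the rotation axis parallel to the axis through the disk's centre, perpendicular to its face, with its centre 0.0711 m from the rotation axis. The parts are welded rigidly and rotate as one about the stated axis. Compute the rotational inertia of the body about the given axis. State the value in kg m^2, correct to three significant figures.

Thin rod: I_cm = (1/12)ML² = (1/12)(1.87)(0.846)² = 0.11153 kg m^2; centre at d = 0.166 m, so I = I_cm + Md² gives I = 0.11153 + (1.87)(0.166)² = 0.16306 kg m^2.
Solid disk: I_cm = (1/2)MR² = (1/2)(2.53)(0.541)² = 0.37024 kg m^2; centre at d = 0.0711 m, so I = I_cm + Md² gives I = 0.37024 + (2.53)(0.0711)² = 0.38303 kg m^2.
Total I = 0.16306 + 0.38303 = 0.54609 kg m^2.

0.546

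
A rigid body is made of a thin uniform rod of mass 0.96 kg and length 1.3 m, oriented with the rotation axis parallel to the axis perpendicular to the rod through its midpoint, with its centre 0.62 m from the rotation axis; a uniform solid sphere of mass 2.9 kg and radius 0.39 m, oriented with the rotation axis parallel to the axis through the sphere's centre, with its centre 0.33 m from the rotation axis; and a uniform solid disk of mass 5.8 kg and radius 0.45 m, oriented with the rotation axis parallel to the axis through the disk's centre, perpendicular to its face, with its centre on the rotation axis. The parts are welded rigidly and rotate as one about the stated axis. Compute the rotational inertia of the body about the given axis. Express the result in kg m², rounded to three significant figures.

Thin rod: I_cm = (1/12)ML² = (1/12)(0.96)(1.3)² = 0.1352 kg m²; centre at d = 0.62 m, so I = I_cm + Md² gives I = 0.1352 + (0.96)(0.62)² = 0.50422 kg m².
Solid sphere: I_cm = (2/5)MR² = (2/5)(2.9)(0.39)² = 0.17644 kg m²; centre at d = 0.33 m, so I = I_cm + Md² gives I = 0.17644 + (2.9)(0.33)² = 0.49225 kg m².
Solid disk: I_cm = (1/2)MR² = (1/2)(5.8)(0.45)² = 0.58725 kg m²; axis through the centre, so I = 0.58725 kg m².
Total I = 0.50422 + 0.49225 + 0.58725 = 1.5837 kg m².

1.58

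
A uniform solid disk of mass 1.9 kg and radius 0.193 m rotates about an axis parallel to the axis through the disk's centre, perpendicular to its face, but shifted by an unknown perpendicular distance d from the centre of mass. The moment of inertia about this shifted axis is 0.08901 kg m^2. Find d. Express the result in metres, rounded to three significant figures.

0.168

About the centre-of-mass axis, I_cm = (1/2)MR² = (1/2)(1.9)(0.193)² = 0.035387 kg m^2.
Parallel axis theorem: I = I_cm + Md², so Md² = 0.08901 − 0.035387 = 0.053623 kg m^2.
d = √(0.053623 / 1.9) = 0.168 m.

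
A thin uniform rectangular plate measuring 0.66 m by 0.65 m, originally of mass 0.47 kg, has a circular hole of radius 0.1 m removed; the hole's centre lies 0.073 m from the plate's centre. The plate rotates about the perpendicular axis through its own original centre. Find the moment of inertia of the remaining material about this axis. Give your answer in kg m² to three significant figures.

Unpierced body about its centre: I₀ = (1/12)M(a²+b²) = (1/12)(0.47)[(0.66)² + (0.65)²] = 0.033609 kg m².
The removed disk has mass m = M·πr²/(ab) = (0.47)·π(0.1)²/(0.66·0.65) = 0.034418 kg (same uniform areal density).
Its moment of inertia about the rotation axis (parallel-axis theorem): I_hole = (1/2)mr² + md² = (1/2)(0.034418)(0.1)² + (0.034418)(0.073)² = 0.00035551 kg m².
Treating the hole as negative mass, I = I₀ − I_hole = 0.033609 − 0.00035551 = 0.033253 kg m².

0.0333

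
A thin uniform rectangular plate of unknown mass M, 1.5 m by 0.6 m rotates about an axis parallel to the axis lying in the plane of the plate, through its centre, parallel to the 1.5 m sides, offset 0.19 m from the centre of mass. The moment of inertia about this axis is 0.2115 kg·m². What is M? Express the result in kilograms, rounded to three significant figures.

I = I_cm + Md² = (1/12)Mb² + Md² = M·[0.0833333·(0.6)² + (0.19)²] = M·0.0661.
So M = 0.2115 / 0.0661 = 3.1997 kg.

3.20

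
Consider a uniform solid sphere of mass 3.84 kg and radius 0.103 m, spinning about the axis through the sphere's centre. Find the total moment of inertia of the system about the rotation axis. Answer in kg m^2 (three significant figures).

I_cm = (2/5)MR² = (2/5)(3.84)(0.103)² = 0.016295 kg m^2; axis through the centre, so I = 0.016295 kg m^2.

0.0163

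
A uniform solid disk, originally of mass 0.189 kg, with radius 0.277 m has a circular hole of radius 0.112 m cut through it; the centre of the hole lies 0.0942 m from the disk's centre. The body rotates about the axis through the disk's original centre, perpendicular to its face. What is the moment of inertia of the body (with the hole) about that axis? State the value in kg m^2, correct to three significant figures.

Unpierced body about its centre: I₀ = (1/2)MR² = (1/2)(0.189)(0.277)² = 0.0072509 kg m^2.
The removed disk has mass m = M·(r/R)² = (0.189)(0.112/0.277)² = 0.030899 kg (same uniform areal density).
Its moment of inertia about the rotation axis (parallel-axis theorem): I_hole = (1/2)mr² + md² = (1/2)(0.030899)(0.112)² + (0.030899)(0.0942)² = 0.00046798 kg m^2.
Treating the hole as negative mass, I = I₀ − I_hole = 0.0072509 − 0.00046798 = 0.0067829 kg m^2.

0.00678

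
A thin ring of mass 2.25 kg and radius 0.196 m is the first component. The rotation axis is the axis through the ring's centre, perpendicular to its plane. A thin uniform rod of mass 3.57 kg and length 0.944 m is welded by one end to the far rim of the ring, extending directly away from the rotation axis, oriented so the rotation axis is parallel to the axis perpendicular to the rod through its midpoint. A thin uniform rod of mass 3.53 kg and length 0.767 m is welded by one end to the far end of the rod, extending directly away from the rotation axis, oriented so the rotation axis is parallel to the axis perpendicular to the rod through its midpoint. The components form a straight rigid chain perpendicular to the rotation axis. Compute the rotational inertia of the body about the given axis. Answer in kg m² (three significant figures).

Thin ring: I_cm = MR² = (2.25)(0.196)² = 0.086436 kg m²; axis through the centre, so I = 0.086436 kg m².
Thin rod: I_cm = (1/12)ML² = (1/12)(3.57)(0.944)² = 0.26511 kg m²; centre at d = 0.196 + 0.472 = 0.668 m, so I = I_cm + Md² gives I = 0.26511 + (3.57)(0.668)² = 1.8581 kg m².
Thin rod: I_cm = (1/12)ML² = (1/12)(3.53)(0.767)² = 0.17306 kg m²; centre at d = 0.196 + 0.472 + 0.472 + 0.3835 = 1.5235 m, so I = I_cm + Md² gives I = 0.17306 + (3.53)(1.5235)² = 8.3664 kg m².
Total I = 0.086436 + 1.8581 + 8.3664 = 10.311 kg m².

10.3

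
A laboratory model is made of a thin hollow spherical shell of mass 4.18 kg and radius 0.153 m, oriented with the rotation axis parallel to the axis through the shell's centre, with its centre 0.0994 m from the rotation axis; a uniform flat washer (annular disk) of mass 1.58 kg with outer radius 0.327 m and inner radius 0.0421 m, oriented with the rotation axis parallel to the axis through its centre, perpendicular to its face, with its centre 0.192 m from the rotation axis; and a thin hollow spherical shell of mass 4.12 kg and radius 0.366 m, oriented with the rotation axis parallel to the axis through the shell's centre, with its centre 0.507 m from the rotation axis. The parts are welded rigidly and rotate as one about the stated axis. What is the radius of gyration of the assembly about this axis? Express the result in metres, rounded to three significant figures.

0.412

Spherical shell: I_cm = (2/3)MR² = (2/3)(4.18)(0.153)² = 0.065233 kg·m²; centre at d = 0.0994 m, so I = I_cm + Md² gives I = 0.065233 + (4.18)(0.0994)² = 0.10653 kg·m².
Annular disk: I_cm = (1/2)M(R²+r²) = (1/2)(1.58)[(0.327)² + (0.0421)²] = 0.085874 kg·m²; centre at d = 0.192 m, so I = I_cm + Md² gives I = 0.085874 + (1.58)(0.192)² = 0.14412 kg·m².
Spherical shell: I_cm = (2/3)MR² = (2/3)(4.12)(0.366)² = 0.36793 kg·m²; centre at d = 0.507 m, so I = I_cm + Md² gives I = 0.36793 + (4.12)(0.507)² = 1.427 kg·m².
Total I = 1.6776 kg·m²; total mass M = 9.88 kg.
k = √(I/M) = √(1.6776/9.88) = 0.41207 m.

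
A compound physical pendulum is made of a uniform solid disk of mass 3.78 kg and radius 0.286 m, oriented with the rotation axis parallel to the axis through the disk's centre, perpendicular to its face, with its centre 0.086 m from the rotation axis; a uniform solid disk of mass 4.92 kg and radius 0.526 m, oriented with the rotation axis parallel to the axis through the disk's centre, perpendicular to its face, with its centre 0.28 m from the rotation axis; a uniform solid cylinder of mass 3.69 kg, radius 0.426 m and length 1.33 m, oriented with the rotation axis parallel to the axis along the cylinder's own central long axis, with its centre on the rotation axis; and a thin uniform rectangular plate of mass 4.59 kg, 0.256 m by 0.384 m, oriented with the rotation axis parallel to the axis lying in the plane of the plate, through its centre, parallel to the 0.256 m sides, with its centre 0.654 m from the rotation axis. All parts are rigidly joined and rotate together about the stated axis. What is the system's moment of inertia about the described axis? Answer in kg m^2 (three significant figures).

3.60

Solid disk: I_cm = (1/2)MR² = (1/2)(3.78)(0.286)² = 0.15459 kg m^2; centre at d = 0.086 m, so the parallel axis theorem gives I = 0.15459 + (3.78)(0.086)² = 0.18255 kg m^2.
Solid disk: I_cm = (1/2)MR² = (1/2)(4.92)(0.526)² = 0.68062 kg m^2; centre at d = 0.28 m, so the parallel axis theorem gives I = 0.68062 + (4.92)(0.28)² = 1.0664 kg m^2.
Solid cylinder: I_cm = (1/2)MR² = (1/2)(3.69)(0.426)² = 0.33482 kg m^2; axis through the centre, so I = 0.33482 kg m^2.
Rectangular plate: I_cm = (1/12)Mb² = (1/12)(4.59)(0.384)² = 0.056402 kg m^2; centre at d = 0.654 m, so the parallel axis theorem gives I = 0.056402 + (4.59)(0.654)² = 2.0196 kg m^2.
Total I = 0.18255 + 1.0664 + 0.33482 + 2.0196 = 3.6033 kg m^2.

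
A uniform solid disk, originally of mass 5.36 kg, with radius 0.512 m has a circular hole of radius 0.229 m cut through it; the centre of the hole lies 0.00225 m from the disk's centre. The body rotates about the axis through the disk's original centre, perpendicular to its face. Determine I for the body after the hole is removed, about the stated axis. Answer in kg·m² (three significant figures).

Unpierced body about its centre: I₀ = (1/2)MR² = (1/2)(5.36)(0.512)² = 0.70255 kg·m².
The removed disk has mass m = M·(r/R)² = (5.36)(0.229/0.512)² = 1.0722 kg (same uniform areal density).
Its moment of inertia about the rotation axis (parallel-axis theorem): I_hole = (1/2)mr² + md² = (1/2)(1.0722)(0.229)² + (1.0722)(0.00225)² = 0.02812 kg·m².
Treating the hole as negative mass, I = I₀ − I_hole = 0.70255 − 0.02812 = 0.67443 kg·m².

0.674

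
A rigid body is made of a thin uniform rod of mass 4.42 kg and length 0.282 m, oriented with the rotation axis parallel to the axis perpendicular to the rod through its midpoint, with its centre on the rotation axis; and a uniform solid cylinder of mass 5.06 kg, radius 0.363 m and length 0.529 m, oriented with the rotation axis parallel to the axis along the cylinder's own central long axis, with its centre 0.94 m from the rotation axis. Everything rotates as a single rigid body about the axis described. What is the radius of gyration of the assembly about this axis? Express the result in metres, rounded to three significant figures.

0.714

Thin rod: I_cm = (1/12)ML² = (1/12)(4.42)(0.282)² = 0.029291 kg·m²; axis through the centre, so I = 0.029291 kg·m².
Solid cylinder: I_cm = (1/2)MR² = (1/2)(5.06)(0.363)² = 0.33338 kg·m²; centre at d = 0.94 m, so the parallel axis theorem gives I = 0.33338 + (5.06)(0.94)² = 4.8044 kg·m².
Total I = 4.8337 kg·m²; total mass M = 9.48 kg.
k = √(I/M) = √(4.8337/9.48) = 0.71406 m.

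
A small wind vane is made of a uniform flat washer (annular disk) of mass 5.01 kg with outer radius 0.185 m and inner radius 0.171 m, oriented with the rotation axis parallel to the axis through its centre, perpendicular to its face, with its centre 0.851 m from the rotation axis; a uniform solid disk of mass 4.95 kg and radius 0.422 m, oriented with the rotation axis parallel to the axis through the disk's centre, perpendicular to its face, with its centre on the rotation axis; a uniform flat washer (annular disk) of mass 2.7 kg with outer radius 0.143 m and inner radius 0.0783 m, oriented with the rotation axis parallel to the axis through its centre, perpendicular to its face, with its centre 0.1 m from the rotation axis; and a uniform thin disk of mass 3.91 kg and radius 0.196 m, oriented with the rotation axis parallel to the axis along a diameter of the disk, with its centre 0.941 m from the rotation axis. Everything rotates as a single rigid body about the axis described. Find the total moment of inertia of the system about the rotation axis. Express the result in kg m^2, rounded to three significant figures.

7.79

Annular disk: I_cm = (1/2)M(R²+r²) = (1/2)(5.01)[(0.185)² + (0.171)²] = 0.15898 kg m^2; centre at d = 0.851 m, so the parallel axis theorem gives I = 0.15898 + (5.01)(0.851)² = 3.7872 kg m^2.
Solid disk: I_cm = (1/2)MR² = (1/2)(4.95)(0.422)² = 0.44076 kg m^2; axis through the centre, so I = 0.44076 kg m^2.
Annular disk: I_cm = (1/2)M(R²+r²) = (1/2)(2.7)[(0.143)² + (0.0783)²] = 0.035883 kg m^2; centre at d = 0.1 m, so the parallel axis theorem gives I = 0.035883 + (2.7)(0.1)² = 0.062883 kg m^2.
Thin disk: I_cm = (1/4)MR² = (1/4)(3.91)(0.196)² = 0.037552 kg m^2; centre at d = 0.941 m, so the parallel axis theorem gives I = 0.037552 + (3.91)(0.941)² = 3.4998 kg m^2.
Total I = 3.7872 + 0.44076 + 0.062883 + 3.4998 = 7.7907 kg m^2.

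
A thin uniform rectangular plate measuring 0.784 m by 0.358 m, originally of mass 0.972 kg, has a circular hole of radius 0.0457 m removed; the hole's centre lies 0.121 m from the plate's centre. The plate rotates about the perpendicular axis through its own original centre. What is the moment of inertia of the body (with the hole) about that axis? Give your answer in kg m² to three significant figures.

0.0598

Unpierced body about its centre: I₀ = (1/12)M(a²+b²) = (1/12)(0.972)[(0.784)² + (0.358)²] = 0.060168 kg m².
The removed disk has mass m = M·πr²/(ab) = (0.972)·π(0.0457)²/(0.784·0.358) = 0.022722 kg (same uniform areal density).
Its moment of inertia about the rotation axis (parallel-axis theorem): I_hole = (1/2)mr² + md² = (1/2)(0.022722)(0.0457)² + (0.022722)(0.121)² = 0.0003564 kg m².
Treating the hole as negative mass, I = I₀ − I_hole = 0.060168 − 0.0003564 = 0.059812 kg m².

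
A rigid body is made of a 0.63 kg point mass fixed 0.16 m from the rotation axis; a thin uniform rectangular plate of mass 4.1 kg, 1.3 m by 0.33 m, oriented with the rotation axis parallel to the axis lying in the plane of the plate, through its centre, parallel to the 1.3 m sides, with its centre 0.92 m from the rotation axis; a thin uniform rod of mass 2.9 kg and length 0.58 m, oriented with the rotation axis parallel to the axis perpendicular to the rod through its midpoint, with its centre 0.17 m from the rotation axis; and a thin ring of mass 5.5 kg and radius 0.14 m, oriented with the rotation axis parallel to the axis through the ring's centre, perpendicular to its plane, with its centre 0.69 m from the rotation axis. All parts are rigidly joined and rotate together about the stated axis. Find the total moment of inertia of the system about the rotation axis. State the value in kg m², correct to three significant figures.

Point mass: I_cm = 0; centre at d = 0.16 m, so the parallel axis theorem gives I = 0 + (0.63)(0.16)² = 0.016128 kg m².
Rectangular plate: I_cm = (1/12)Mb² = (1/12)(4.1)(0.33)² = 0.037207 kg m²; centre at d = 0.92 m, so the parallel axis theorem gives I = 0.037207 + (4.1)(0.92)² = 3.5074 kg m².
Thin rod: I_cm = (1/12)ML² = (1/12)(2.9)(0.58)² = 0.081297 kg m²; centre at d = 0.17 m, so the parallel axis theorem gives I = 0.081297 + (2.9)(0.17)² = 0.16511 kg m².
Thin ring: I_cm = MR² = (5.5)(0.14)² = 0.1078 kg m²; centre at d = 0.69 m, so the parallel axis theorem gives I = 0.1078 + (5.5)(0.69)² = 2.7263 kg m².
Total I = 0.016128 + 3.5074 + 0.16511 + 2.7263 = 6.415 kg m².

6.42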